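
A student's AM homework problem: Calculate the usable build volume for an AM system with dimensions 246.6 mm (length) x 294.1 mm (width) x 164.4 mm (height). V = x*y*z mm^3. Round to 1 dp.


V = 246.6 * 294.1 * 164.4 = 11923119.9 mm^3


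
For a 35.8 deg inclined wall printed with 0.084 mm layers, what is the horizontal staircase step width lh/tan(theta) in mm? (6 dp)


step = 0.084 / tan(35.8) = 0.116469 mm


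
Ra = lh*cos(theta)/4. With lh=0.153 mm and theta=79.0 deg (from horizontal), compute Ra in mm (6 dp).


Ra = 0.153 * cos(79.0) / 4 = 0.007298 mm


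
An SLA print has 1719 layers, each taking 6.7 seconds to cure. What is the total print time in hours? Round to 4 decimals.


t = 1719 * 6.7 / 3600 = 3.1993 hrs


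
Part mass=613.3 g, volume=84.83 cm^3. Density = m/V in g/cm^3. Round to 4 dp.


rho = 613.3 / 84.83 = 7.2298 g/cm^3


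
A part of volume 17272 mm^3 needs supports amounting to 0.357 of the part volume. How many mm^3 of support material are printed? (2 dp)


V_support = 17272 * 0.357 = 6166.1 mm^3


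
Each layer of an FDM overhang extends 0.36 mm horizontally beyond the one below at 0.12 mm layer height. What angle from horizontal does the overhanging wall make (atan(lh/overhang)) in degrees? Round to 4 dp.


angle = atan(0.12/0.36) = 18.4349 degrees


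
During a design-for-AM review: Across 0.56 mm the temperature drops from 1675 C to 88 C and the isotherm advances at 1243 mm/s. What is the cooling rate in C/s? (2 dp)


G = (1675-88)/0.56 = 2833.92857143 C/mm
CR = 2833.92857143 * 1243 = 3522573.21 C/s


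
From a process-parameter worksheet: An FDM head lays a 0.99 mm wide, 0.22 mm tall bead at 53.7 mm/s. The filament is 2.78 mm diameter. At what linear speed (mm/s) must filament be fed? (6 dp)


Q = 0.99 * 0.22 * 53.7 = 11.69586 mm^3/s
A_fil = pi*(2.78/2)^2 = 6.06987117 mm^2
v_feed = 11.69586 / 6.06987117 = 1.926871 mm/s


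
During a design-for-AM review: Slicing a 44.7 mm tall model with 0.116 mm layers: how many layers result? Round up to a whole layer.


Layers = ceil(44.7/0.116) = 386


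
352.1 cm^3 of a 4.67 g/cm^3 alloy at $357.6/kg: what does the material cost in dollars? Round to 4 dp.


Mass = 352.1*4.67/1000 = 1.644307 kg
Cost = 1.644307 * 357.6 = 588.0042 $


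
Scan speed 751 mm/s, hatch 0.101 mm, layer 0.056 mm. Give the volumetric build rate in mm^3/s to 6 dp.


Rate = 751 * 0.101 * 0.056 = 4.247656 mm^3/s


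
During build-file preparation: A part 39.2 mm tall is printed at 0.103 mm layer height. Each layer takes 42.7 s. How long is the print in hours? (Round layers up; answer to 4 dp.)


Layers = ceil(39.2/0.103) = 381
t = 381 * 42.7 / 3600 = 4.5191 hrs


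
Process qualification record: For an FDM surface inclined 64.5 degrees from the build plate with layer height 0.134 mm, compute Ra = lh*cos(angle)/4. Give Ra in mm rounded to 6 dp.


Ra = 0.134 * cos(64.5) / 4 = 0.014422 mm


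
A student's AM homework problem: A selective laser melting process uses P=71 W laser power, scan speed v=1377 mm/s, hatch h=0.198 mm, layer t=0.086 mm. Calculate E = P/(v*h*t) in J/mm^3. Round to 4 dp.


E = 71 / (1377*0.198*0.086) = 3.028 J/mm^3


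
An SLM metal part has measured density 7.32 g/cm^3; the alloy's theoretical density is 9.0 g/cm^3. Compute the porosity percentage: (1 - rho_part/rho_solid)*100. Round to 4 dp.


Porosity = (1-7.32/9.0)*100 = 18.6667 %


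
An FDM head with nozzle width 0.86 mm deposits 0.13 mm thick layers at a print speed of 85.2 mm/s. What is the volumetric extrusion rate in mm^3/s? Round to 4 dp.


Rate = 0.86 * 0.13 * 85.2 = 9.5254 mm^3/s


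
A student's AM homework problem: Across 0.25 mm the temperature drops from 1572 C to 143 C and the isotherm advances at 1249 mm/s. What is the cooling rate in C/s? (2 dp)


G = (1572-143)/0.25 = 5716.0 C/mm
CR = 5716.0 * 1249 = 7139284.0 C/s


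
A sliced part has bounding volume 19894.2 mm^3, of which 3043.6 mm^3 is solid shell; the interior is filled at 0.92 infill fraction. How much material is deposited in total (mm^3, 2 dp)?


V_infill = (19894.2 - 3043.6) * 0.92 = 15502.55
V_total = 3043.6 + 15502.55 = 18546.15 mm^3


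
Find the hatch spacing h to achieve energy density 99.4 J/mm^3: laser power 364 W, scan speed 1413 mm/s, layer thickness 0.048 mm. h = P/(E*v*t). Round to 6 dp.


h = 364 / (99.4*1413*0.048) = 0.053992 mm


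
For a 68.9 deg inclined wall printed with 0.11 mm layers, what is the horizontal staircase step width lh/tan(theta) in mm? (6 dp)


step = 0.11 / tan(68.9) = 0.042445 mm


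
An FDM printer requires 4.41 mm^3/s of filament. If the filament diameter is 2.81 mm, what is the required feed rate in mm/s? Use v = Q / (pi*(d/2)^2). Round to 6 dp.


A = pi*(2.81/2)^2 = 6.201582
v = 4.41 / 6.201582 = 0.711109 mm/s


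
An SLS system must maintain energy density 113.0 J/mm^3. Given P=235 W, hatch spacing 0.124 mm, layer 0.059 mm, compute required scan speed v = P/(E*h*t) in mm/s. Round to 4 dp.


v = 235 / (113.0*0.124*0.059) = 284.26 mm/s


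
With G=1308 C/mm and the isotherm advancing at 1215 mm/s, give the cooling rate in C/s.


CR = 1308 * 1215 = 1589220 C/s


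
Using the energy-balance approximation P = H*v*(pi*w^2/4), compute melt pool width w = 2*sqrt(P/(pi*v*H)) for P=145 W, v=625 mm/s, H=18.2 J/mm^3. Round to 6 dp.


w = 2*sqrt(145/(pi*625*18.2)) = 0.127398 mm


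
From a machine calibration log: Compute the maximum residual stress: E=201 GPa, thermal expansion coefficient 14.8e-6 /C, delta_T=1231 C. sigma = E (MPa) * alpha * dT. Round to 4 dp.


sigma = 201*1000 * 14.8e-6 * 1231 = 3661.9788 MPa


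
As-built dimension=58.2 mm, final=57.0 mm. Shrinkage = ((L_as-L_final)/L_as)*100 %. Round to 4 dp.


Shrinkage = ((58.2-57.0)/58.2)*100 = 2.0619 %


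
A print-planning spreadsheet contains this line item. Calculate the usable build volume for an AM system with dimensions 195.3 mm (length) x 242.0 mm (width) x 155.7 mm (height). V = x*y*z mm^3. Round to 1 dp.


V = 195.3 * 242.0 * 155.7 = 7358786.8 mm^3


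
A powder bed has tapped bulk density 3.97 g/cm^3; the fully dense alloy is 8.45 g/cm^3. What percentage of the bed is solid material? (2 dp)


Packing = (3.97/8.45)*100 = 46.98 %


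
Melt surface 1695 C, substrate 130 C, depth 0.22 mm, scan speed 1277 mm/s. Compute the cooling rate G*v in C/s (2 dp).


G = (1695-130)/0.22 = 7113.63636364 C/mm
CR = 7113.63636364 * 1277 = 9084113.64 C/s


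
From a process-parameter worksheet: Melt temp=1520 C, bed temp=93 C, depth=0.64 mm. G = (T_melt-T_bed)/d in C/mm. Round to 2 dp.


G = (1520-93)/0.64 = 2229.69 C/mm


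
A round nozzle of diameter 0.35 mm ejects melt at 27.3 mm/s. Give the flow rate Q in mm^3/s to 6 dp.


A = pi*(0.35/2)^2 = 0.09621128 mm^2
Q = 0.09621128 * 27.3 = 2.626568 mm^3/s


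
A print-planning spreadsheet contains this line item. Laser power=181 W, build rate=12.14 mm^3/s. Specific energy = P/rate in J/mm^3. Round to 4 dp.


SE = 181 / 12.14 = 14.9094 J/mm^3


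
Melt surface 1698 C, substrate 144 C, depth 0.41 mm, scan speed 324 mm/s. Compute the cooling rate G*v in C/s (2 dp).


G = (1698-144)/0.41 = 3790.24390244 C/mm
CR = 3790.24390244 * 324 = 1228039.02 C/s


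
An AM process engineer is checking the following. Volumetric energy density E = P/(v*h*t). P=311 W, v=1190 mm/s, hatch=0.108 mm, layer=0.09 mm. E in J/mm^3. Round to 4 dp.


E = 311 / (1190*0.108*0.09) = 26.8873 J/mm^3


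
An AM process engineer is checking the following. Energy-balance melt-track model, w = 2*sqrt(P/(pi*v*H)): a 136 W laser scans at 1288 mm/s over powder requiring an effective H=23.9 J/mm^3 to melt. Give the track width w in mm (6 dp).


w = 2*sqrt(136/(pi*1288*23.9)) = 0.075001 mm


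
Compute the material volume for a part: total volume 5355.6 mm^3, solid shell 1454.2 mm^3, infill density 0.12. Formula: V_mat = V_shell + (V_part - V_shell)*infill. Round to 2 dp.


V_infill = (5355.6 - 1454.2) * 0.12 = 468.17
V_total = 1454.2 + 468.17 = 1922.37 mm^3


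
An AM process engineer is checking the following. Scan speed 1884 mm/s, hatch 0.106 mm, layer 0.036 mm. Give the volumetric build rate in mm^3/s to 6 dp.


Rate = 1884 * 0.106 * 0.036 = 7.189344 mm^3/s


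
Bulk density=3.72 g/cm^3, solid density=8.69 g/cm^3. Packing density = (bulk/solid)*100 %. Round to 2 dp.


Packing = (3.72/8.69)*100 = 42.81 %


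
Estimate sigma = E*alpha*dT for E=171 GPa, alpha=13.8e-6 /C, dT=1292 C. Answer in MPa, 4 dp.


sigma = 171*1000 * 13.8e-6 * 1292 = 3048.8616 MPa


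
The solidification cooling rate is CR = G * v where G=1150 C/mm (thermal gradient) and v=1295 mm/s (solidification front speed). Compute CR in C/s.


CR = 1150 * 1295 = 1489250 C/s


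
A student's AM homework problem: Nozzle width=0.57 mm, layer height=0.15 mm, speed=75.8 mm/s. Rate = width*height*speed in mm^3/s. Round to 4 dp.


Rate = 0.57 * 0.15 * 75.8 = 6.4809 mm^3/s


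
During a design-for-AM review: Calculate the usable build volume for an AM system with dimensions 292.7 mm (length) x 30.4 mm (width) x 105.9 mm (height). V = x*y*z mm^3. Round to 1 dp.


V = 292.7 * 30.4 * 105.9 = 942306.7 mm^3


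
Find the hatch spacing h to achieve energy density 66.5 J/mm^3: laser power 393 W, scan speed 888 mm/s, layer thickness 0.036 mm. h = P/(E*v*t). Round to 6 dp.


h = 393 / (66.5*888*0.036) = 0.184865 mm


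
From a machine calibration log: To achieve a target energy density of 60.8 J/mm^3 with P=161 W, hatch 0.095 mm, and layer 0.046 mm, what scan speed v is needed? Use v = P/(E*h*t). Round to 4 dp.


v = 161 / (60.8*0.095*0.046) = 605.9557 mm/s


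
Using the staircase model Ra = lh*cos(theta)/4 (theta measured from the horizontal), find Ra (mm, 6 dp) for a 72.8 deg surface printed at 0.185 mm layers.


Ra = 0.185 * cos(72.8) / 4 = 0.013676 mm


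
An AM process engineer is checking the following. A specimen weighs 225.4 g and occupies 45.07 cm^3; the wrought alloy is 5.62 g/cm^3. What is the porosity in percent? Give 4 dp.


rho_part = 225.4 / 45.07 = 5.00110939 g/cm^3
Porosity = (1 - 5.00110939/5.62)*100 = 11.0123 %


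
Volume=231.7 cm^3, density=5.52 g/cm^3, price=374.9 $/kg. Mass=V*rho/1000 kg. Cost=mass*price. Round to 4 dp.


Mass = 231.7*5.52/1000 = 1.278984 kg
Cost = 1.278984 * 374.9 = 479.4911 $


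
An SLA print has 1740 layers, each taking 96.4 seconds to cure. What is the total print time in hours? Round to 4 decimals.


t = 1740 * 96.4 / 3600 = 46.5933 hrs


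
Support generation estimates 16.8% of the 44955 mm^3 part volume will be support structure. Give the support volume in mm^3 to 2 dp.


V_support = 44955 * 0.168 = 7552.44 mm^3


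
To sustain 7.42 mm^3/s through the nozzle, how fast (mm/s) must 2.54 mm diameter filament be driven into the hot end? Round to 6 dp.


A = pi*(2.54/2)^2 = 5.067075
v = 7.42 / 5.067075 = 1.464356 mm/s


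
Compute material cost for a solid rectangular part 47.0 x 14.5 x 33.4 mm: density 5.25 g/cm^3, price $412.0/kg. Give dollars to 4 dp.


V = 47.0 * 14.5 * 33.4 = 22762.1 mm^3 = 22.7621 cm^3
Mass = 22.7621 * 5.25 / 1000 = 0.11950103 kg
Cost = 0.11950103 * 412.0 = 49.2344 $


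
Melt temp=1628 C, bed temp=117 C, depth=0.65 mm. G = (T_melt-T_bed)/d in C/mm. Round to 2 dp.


G = (1628-117)/0.65 = 2324.62 C/mm


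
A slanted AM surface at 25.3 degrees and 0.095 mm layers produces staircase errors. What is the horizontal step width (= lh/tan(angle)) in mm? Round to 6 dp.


step = 0.095 / tan(25.3) = 0.200974 mm


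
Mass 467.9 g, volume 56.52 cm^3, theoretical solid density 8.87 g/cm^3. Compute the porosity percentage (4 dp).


rho_part = 467.9 / 56.52 = 8.27848549 g/cm^3
Porosity = (1 - 8.27848549/8.87)*100 = 6.6687 %


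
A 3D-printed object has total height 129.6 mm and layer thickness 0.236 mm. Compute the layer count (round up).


Layers = ceil(129.6/0.236) = 550


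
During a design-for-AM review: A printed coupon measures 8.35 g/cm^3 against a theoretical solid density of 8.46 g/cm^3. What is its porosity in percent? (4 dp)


Porosity = (1-8.35/8.46)*100 = 1.3002 %


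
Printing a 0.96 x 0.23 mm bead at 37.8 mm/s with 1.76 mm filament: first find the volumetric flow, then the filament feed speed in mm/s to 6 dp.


Q = 0.96 * 0.23 * 37.8 = 8.34624 mm^3/s
A_fil = pi*(1.76/2)^2 = 2.43284935 mm^2
v_feed = 8.34624 / 2.43284935 = 3.430644 mm/s


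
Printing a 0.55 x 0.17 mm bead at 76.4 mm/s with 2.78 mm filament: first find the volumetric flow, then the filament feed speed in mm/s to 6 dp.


Q = 0.55 * 0.17 * 76.4 = 7.1434 mm^3/s
A_fil = pi*(2.78/2)^2 = 6.06987117 mm^2
v_feed = 7.1434 / 6.06987117 = 1.176862 mm/s


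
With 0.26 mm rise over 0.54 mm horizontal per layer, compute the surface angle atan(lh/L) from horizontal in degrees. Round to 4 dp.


angle = atan(0.26/0.54) = 25.71 degrees


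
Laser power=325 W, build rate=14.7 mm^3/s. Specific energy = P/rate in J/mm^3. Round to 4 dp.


SE = 325 / 14.7 = 22.1088 J/mm^3


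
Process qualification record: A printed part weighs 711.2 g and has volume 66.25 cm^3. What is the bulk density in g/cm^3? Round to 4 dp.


rho = 711.2 / 66.25 = 10.7351 g/cm^3


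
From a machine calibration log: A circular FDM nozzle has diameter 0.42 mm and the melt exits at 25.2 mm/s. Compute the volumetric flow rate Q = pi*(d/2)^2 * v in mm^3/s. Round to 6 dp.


A = pi*(0.42/2)^2 = 0.13854424 mm^2
Q = 0.13854424 * 25.2 = 3.491315 mm^3/s


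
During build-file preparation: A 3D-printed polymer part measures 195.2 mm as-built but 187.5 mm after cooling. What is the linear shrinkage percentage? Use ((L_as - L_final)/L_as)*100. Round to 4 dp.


Shrinkage = ((195.2-187.5)/195.2)*100 = 3.9447 %


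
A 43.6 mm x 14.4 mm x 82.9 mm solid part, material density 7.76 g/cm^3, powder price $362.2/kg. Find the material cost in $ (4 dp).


V = 43.6 * 14.4 * 82.9 = 52047.936 mm^3 = 52.047936 cm^3
Mass = 52.047936 * 7.76 / 1000 = 0.40389198 kg
Cost = 0.40389198 * 362.2 = 146.2897 $


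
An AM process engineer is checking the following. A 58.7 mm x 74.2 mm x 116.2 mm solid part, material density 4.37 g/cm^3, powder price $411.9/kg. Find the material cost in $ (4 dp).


V = 58.7 * 74.2 * 116.2 = 506113.748 mm^3 = 506.113748 cm^3
Mass = 506.113748 * 4.37 / 1000 = 2.21171708 kg
Cost = 2.21171708 * 411.9 = 911.0063 $


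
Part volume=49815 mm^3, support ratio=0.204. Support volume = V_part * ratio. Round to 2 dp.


V_support = 49815 * 0.204 = 10162.26 mm^3


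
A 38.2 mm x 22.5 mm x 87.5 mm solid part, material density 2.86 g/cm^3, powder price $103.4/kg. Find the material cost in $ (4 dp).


V = 38.2 * 22.5 * 87.5 = 75206.25 mm^3 = 75.20625 cm^3
Mass = 75.20625 * 2.86 / 1000 = 0.21508988 kg
Cost = 0.21508988 * 103.4 = 22.2403 $


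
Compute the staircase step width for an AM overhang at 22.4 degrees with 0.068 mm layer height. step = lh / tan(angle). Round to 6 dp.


step = 0.068 / tan(22.4) = 0.16498 mm


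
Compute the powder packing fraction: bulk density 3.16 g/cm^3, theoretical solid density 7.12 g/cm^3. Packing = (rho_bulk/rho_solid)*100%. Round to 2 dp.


Packing = (3.16/7.12)*100 = 44.38 %


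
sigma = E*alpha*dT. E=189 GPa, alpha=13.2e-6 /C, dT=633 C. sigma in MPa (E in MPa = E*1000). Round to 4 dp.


sigma = 189*1000 * 13.2e-6 * 633 = 1579.2084 MPa


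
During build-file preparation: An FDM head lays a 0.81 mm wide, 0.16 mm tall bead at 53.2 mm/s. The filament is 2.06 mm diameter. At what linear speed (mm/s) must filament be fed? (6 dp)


Q = 0.81 * 0.16 * 53.2 = 6.89472 mm^3/s
A_fil = pi*(2.06/2)^2 = 3.33291565 mm^2
v_feed = 6.89472 / 3.33291565 = 2.068675 mm/s


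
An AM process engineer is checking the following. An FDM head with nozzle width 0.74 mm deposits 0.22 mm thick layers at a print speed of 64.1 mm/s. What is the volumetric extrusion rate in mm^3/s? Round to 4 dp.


Rate = 0.74 * 0.22 * 64.1 = 10.4355 mm^3/s


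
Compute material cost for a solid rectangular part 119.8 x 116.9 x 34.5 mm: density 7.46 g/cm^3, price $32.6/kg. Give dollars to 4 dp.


V = 119.8 * 116.9 * 34.5 = 483159.39 mm^3 = 483.15939 cm^3
Mass = 483.15939 * 7.46 / 1000 = 3.60436905 kg
Cost = 3.60436905 * 32.6 = 117.5024 $


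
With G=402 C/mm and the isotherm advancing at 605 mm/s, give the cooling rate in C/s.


CR = 402 * 605 = 243210 C/s


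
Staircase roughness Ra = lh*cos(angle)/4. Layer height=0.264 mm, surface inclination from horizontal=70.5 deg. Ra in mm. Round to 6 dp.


Ra = 0.264 * cos(70.5) / 4 = 0.022031 mm


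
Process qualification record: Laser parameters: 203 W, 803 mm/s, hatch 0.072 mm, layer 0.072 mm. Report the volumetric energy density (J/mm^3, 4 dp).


E = 203 / (803*0.072*0.072) = 48.7658 J/mm^3


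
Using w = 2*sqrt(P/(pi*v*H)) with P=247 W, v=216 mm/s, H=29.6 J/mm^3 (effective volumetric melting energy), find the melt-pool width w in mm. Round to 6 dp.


w = 2*sqrt(247/(pi*216*29.6)) = 0.221784 mm


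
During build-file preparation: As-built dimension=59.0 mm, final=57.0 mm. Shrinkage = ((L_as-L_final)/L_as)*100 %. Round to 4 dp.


Shrinkage = ((59.0-57.0)/59.0)*100 = 3.3898 %


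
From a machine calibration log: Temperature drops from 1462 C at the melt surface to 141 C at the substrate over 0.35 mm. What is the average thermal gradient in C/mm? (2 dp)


G = (1462-141)/0.35 = 3774.29 C/mm


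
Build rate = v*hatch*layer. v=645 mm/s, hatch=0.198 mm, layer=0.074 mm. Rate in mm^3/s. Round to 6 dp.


Rate = 645 * 0.198 * 0.074 = 9.45054 mm^3/s


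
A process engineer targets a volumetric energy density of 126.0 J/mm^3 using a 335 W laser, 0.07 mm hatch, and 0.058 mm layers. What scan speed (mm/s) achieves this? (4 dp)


v = 335 / (126.0*0.07*0.058) = 654.8596 mm/s


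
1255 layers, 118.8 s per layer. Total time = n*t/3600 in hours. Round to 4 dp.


t = 1255 * 118.8 / 3600 = 41.415 hrs


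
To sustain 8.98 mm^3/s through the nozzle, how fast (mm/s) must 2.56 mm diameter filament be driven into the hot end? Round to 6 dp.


A = pi*(2.56/2)^2 = 5.147185
v = 8.98 / 5.147185 = 1.744643 mm/s


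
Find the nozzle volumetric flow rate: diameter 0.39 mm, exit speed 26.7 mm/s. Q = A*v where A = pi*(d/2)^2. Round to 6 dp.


A = pi*(0.39/2)^2 = 0.11945906 mm^2
Q = 0.11945906 * 26.7 = 3.189557 mm^3/s


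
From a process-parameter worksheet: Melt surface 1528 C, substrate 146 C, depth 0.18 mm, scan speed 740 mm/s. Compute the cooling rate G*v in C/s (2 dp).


G = (1528-146)/0.18 = 7677.77777778 C/mm
CR = 7677.77777778 * 740 = 5681555.56 C/s


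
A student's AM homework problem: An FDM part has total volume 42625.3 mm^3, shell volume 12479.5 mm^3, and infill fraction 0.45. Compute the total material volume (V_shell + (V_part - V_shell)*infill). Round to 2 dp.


V_infill = (42625.3 - 12479.5) * 0.45 = 13565.61
V_total = 12479.5 + 13565.61 = 26045.11 mm^3


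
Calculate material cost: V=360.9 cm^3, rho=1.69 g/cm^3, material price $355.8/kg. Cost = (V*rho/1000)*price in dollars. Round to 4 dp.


Mass = 360.9*1.69/1000 = 0.609921 kg
Cost = 0.609921 * 355.8 = 217.0099 $


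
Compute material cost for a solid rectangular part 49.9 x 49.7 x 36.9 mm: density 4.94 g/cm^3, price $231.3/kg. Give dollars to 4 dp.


V = 49.9 * 49.7 * 36.9 = 91513.107 mm^3 = 91.513107 cm^3
Mass = 91.513107 * 4.94 / 1000 = 0.45207475 kg
Cost = 0.45207475 * 231.3 = 104.5649 $


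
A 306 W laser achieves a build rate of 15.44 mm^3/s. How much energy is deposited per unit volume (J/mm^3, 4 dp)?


SE = 306 / 15.44 = 19.8187 J/mm^3


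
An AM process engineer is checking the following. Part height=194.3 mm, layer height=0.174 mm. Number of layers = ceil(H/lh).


Layers = ceil(194.3/0.174) = 1117


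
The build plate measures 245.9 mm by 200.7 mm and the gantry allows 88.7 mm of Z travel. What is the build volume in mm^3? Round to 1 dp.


V = 245.9 * 200.7 * 88.7 = 4377533.9 mm^3


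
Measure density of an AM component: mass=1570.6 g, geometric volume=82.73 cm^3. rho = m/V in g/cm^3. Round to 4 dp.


rho = 1570.6 / 82.73 = 18.9846 g/cm^3


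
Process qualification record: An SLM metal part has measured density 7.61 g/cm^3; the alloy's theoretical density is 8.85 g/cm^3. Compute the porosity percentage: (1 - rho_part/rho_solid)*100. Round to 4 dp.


Porosity = (1-7.61/8.85)*100 = 14.0113 %


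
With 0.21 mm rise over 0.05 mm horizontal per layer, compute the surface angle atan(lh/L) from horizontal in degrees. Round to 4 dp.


angle = atan(0.21/0.05) = 76.6075 degrees


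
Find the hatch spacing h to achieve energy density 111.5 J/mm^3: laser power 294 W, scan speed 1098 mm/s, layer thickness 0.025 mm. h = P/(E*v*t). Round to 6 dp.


h = 294 / (111.5*1098*0.025) = 0.096057 mm


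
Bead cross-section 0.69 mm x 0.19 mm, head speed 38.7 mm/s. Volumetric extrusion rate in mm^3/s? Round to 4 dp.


Rate = 0.69 * 0.19 * 38.7 = 5.0736 mm^3/s


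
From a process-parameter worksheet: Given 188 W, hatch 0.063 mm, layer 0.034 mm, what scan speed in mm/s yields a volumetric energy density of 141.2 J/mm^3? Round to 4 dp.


v = 188 / (141.2*0.063*0.034) = 621.5895 mm/s


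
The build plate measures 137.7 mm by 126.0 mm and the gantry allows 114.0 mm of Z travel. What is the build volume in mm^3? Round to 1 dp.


V = 137.7 * 126.0 * 114.0 = 1977922.8 mm^3


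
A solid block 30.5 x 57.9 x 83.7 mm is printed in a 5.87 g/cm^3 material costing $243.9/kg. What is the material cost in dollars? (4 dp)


V = 30.5 * 57.9 * 83.7 = 147810.015 mm^3 = 147.810015 cm^3
Mass = 147.810015 * 5.87 / 1000 = 0.86764479 kg
Cost = 0.86764479 * 243.9 = 211.6186 $


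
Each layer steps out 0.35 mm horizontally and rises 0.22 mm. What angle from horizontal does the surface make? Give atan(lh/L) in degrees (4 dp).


angle = atan(0.22/0.35) = 32.1523 degrees


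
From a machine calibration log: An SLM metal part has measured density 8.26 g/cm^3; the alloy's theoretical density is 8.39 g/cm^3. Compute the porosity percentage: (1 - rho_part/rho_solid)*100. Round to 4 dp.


Porosity = (1-8.26/8.39)*100 = 1.5495 %


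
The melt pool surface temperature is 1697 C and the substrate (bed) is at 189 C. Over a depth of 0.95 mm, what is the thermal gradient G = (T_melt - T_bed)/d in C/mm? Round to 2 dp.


G = (1697-189)/0.95 = 1587.37 C/mm


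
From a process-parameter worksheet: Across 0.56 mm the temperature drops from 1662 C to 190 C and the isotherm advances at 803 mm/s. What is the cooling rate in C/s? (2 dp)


G = (1662-190)/0.56 = 2628.57142857 C/mm
CR = 2628.57142857 * 803 = 2110742.86 C/s


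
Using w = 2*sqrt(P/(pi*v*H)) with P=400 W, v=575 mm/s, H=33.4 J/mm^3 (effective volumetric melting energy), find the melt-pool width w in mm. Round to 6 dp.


w = 2*sqrt(400/(pi*575*33.4)) = 0.162846 mm


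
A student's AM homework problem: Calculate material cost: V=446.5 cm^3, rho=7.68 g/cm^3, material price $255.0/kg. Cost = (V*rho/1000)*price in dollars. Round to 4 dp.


Mass = 446.5*7.68/1000 = 3.42912 kg
Cost = 3.42912 * 255.0 = 874.4256 $


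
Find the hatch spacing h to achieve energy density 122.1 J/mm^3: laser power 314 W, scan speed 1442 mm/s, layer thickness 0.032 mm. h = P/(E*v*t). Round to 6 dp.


h = 314 / (122.1*1442*0.032) = 0.055731 mm


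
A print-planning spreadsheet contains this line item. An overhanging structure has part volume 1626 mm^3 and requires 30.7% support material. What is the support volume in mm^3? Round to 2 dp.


V_support = 1626 * 0.307 = 499.18 mm^3


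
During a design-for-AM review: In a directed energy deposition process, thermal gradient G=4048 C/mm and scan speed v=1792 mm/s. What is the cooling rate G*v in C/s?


CR = 4048 * 1792 = 7254016 C/s


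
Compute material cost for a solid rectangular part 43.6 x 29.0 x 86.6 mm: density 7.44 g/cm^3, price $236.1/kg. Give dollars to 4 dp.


V = 43.6 * 29.0 * 86.6 = 109497.04 mm^3 = 109.49704 cm^3
Mass = 109.49704 * 7.44 / 1000 = 0.81465798 kg
Cost = 0.81465798 * 236.1 = 192.3407 $


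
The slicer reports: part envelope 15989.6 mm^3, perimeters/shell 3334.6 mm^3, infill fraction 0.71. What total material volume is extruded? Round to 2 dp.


V_infill = (15989.6 - 3334.6) * 0.71 = 8985.05
V_total = 3334.6 + 8985.05 = 12319.65 mm^3


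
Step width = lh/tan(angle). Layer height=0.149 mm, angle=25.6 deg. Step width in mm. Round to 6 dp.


step = 0.149 / tan(25.6) = 0.310987 mm


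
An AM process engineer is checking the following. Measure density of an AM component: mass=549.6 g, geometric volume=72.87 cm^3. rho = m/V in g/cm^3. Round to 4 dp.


rho = 549.6 / 72.87 = 7.5422 g/cm^3


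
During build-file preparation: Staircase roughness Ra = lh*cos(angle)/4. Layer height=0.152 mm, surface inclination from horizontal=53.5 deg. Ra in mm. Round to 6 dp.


Ra = 0.152 * cos(53.5) / 4 = 0.022603 mm


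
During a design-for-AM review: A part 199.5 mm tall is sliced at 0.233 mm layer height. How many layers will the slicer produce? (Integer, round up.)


Layers = ceil(199.5/0.233) = 857


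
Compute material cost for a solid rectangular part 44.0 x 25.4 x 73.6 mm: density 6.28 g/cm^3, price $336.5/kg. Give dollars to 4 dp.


V = 44.0 * 25.4 * 73.6 = 82255.36 mm^3 = 82.25536 cm^3
Mass = 82.25536 * 6.28 / 1000 = 0.51656366 kg
Cost = 0.51656366 * 336.5 = 173.8237 $


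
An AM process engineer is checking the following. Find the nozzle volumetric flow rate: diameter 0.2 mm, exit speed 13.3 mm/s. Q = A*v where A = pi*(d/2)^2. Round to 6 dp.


A = pi*(0.2/2)^2 = 0.03141593 mm^2
Q = 0.03141593 * 13.3 = 0.417832 mm^3/s


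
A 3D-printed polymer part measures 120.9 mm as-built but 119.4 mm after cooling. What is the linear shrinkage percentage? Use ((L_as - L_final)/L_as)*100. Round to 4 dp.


Shrinkage = ((120.9-119.4)/120.9)*100 = 1.2407 %


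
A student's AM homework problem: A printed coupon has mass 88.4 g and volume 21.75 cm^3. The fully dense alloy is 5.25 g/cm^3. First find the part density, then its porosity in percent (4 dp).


rho_part = 88.4 / 21.75 = 4.06436782 g/cm^3
Porosity = (1 - 4.06436782/5.25)*100 = 22.5835 %


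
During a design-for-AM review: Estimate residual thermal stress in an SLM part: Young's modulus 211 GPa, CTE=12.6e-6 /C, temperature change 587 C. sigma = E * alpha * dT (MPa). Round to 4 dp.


sigma = 211*1000 * 12.6e-6 * 587 = 1560.5982 MPa


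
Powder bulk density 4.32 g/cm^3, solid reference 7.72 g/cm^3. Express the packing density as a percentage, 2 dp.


Packing = (4.32/7.72)*100 = 55.96 %


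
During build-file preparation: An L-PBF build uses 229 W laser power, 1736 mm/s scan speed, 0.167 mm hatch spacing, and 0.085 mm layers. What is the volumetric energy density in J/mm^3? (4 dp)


E = 229 / (1736*0.167*0.085) = 9.2929 J/mm^3


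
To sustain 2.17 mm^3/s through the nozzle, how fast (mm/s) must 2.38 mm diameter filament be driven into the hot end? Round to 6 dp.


A = pi*(2.38/2)^2 = 4.448809
v = 2.17 / 4.448809 = 0.487771 mm/s


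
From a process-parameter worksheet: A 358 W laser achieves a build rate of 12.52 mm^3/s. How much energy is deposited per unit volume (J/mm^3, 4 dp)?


SE = 358 / 12.52 = 28.5942 J/mm^3


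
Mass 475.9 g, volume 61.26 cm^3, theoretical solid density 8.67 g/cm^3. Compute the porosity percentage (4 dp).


rho_part = 475.9 / 61.26 = 7.76852759 g/cm^3
Porosity = (1 - 7.76852759/8.67)*100 = 10.3976 %


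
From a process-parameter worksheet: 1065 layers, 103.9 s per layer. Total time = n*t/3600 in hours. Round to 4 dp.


t = 1065 * 103.9 / 3600 = 30.7371 hrs


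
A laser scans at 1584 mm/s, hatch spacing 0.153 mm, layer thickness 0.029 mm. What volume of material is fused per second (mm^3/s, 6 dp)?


Rate = 1584 * 0.153 * 0.029 = 7.028208 mm^3/s


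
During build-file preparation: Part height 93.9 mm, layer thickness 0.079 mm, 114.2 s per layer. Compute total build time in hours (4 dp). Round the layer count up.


Layers = ceil(93.9/0.079) = 1189
t = 1189 * 114.2 / 3600 = 37.7177 hrs


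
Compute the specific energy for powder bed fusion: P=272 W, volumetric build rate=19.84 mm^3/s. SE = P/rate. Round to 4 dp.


SE = 272 / 19.84 = 13.7097 J/mm^3


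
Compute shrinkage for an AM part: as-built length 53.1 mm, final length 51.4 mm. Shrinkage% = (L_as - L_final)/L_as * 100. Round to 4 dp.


Shrinkage = ((53.1-51.4)/53.1)*100 = 3.2015 %


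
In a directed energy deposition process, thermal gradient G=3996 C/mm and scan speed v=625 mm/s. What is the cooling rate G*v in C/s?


CR = 3996 * 625 = 2497500 C/s


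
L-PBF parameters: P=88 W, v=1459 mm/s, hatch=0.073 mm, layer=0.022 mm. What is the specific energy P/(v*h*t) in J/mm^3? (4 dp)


Build rate = 1459 * 0.073 * 0.022 = 2.343154 mm^3/s
SE = 88 / 2.343154 = 37.5562 J/mm^3


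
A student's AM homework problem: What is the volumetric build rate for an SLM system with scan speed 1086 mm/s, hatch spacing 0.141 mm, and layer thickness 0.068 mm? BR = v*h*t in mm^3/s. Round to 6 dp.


Rate = 1086 * 0.141 * 0.068 = 10.412568 mm^3/s


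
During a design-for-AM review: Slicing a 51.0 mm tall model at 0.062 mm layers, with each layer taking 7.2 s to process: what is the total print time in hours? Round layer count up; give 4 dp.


Layers = ceil(51.0/0.062) = 823
t = 823 * 7.2 / 3600 = 1.646 hrs


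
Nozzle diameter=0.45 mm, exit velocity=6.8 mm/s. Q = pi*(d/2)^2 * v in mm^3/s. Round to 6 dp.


A = pi*(0.45/2)^2 = 0.15904313 mm^2
Q = 0.15904313 * 6.8 = 1.081493 mm^3/s


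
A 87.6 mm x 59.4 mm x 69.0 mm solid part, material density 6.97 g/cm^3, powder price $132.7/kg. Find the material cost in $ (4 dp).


V = 87.6 * 59.4 * 69.0 = 359037.36 mm^3 = 359.03736 cm^3
Mass = 359.03736 * 6.97 / 1000 = 2.5024904 kg
Cost = 2.5024904 * 132.7 = 332.0805 $


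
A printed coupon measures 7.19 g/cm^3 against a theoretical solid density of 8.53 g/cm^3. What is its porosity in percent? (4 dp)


Porosity = (1-7.19/8.53)*100 = 15.7093 %


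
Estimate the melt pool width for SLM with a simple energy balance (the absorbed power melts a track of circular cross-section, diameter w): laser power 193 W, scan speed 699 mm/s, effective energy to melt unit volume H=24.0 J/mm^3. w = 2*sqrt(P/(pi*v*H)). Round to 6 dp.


w = 2*sqrt(193/(pi*699*24.0)) = 0.121029 mm


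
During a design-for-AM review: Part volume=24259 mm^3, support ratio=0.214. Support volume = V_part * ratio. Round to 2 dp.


V_support = 24259 * 0.214 = 5191.43 mm^3


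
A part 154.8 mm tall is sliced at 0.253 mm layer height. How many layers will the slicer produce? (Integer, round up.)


Layers = ceil(154.8/0.253) = 612


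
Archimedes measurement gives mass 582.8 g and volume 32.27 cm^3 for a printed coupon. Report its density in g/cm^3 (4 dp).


rho = 582.8 / 32.27 = 18.0601 g/cm^3


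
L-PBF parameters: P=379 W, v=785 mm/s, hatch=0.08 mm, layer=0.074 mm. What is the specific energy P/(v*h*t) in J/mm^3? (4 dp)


Build rate = 785 * 0.08 * 0.074 = 4.6472 mm^3/s
SE = 379 / 4.6472 = 81.5545 J/mm^3


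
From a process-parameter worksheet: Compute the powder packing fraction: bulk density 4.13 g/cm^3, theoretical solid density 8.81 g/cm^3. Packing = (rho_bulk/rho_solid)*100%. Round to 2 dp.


Packing = (4.13/8.81)*100 = 46.88 %


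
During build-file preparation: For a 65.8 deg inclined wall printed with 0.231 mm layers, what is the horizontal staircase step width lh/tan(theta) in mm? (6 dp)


step = 0.231 / tan(65.8) = 0.103816 mm


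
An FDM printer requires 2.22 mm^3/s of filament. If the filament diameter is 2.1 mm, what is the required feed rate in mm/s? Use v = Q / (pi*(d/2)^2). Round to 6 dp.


A = pi*(2.1/2)^2 = 3.463606
v = 2.22 / 3.463606 = 0.640951 mm/s


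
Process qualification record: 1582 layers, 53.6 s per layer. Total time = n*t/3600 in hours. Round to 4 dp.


t = 1582 * 53.6 / 3600 = 23.5542 hrs


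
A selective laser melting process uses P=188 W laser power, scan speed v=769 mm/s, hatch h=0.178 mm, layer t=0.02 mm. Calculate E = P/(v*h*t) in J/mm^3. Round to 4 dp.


E = 188 / (769*0.178*0.02) = 68.6723 J/mm^3


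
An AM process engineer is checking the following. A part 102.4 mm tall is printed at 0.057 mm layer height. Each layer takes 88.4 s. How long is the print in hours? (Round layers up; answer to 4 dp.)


Layers = ceil(102.4/0.057) = 1797
t = 1797 * 88.4 / 3600 = 44.1263 hrs


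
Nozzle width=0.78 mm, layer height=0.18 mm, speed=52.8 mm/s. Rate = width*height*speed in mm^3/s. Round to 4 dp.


Rate = 0.78 * 0.18 * 52.8 = 7.4131 mm^3/s


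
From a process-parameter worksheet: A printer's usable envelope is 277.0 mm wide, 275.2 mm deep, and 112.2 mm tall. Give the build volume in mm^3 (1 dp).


V = 277.0 * 275.2 * 112.2 = 8553050.9 mm^3


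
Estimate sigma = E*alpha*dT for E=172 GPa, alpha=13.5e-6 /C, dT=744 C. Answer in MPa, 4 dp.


sigma = 172*1000 * 13.5e-6 * 744 = 1727.568 MPa


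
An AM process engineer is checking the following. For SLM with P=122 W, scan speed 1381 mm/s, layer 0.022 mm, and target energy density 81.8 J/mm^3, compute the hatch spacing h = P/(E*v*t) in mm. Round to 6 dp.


h = 122 / (81.8*1381*0.022) = 0.04909 mm


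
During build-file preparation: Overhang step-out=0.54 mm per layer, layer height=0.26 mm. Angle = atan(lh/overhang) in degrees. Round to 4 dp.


angle = atan(0.26/0.54) = 25.71 degrees


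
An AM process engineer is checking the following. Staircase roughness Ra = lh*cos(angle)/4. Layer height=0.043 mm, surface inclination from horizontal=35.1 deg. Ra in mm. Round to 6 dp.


Ra = 0.043 * cos(35.1) / 4 = 0.008795 mm


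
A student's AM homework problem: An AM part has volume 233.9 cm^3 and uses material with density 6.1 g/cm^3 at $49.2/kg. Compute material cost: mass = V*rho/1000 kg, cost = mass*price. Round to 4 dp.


Mass = 233.9*6.1/1000 = 1.42679 kg
Cost = 1.42679 * 49.2 = 70.1981 $


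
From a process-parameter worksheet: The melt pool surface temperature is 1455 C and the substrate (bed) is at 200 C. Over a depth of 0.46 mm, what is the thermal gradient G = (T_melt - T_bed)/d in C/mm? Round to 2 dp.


G = (1455-200)/0.46 = 2728.26 C/mm


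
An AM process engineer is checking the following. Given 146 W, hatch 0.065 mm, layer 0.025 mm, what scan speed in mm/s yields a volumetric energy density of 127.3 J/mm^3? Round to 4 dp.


v = 146 / (127.3*0.065*0.025) = 705.7828 mm/s


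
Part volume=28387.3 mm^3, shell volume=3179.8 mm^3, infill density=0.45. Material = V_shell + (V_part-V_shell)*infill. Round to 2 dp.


V_infill = (28387.3 - 3179.8) * 0.45 = 11343.38
V_total = 3179.8 + 11343.38 = 14523.18 mm^3


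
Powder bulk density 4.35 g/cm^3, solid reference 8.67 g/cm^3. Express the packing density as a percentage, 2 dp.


Packing = (4.35/8.67)*100 = 50.17 %


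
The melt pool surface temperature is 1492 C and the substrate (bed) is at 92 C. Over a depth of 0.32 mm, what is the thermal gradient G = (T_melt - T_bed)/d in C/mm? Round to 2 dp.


G = (1492-92)/0.32 = 4375.0 C/mm


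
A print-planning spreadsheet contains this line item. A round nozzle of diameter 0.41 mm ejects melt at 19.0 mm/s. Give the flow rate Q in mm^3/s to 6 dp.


A = pi*(0.41/2)^2 = 0.13202543 mm^2
Q = 0.13202543 * 19.0 = 2.508483 mm^3/s


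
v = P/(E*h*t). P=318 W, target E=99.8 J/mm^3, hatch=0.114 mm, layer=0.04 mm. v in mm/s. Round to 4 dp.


v = 318 / (99.8*0.114*0.04) = 698.766 mm/s


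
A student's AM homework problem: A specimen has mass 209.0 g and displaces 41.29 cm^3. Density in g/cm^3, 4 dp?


rho = 209.0 / 41.29 = 5.0618 g/cm^3


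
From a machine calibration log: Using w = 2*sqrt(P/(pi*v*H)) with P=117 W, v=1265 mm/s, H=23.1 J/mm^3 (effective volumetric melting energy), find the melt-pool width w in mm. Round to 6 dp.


w = 2*sqrt(117/(pi*1265*23.1)) = 0.0714 mm


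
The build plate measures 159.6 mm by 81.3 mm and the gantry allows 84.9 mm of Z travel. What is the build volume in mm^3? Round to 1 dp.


V = 159.6 * 81.3 * 84.9 = 1101618.3 mm^3


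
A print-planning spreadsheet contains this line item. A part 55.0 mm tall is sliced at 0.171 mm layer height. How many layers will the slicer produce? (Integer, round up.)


Layers = ceil(55.0/0.171) = 322


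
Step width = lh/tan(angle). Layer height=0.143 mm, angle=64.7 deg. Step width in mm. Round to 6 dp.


step = 0.143 / tan(64.7) = 0.067596 mm


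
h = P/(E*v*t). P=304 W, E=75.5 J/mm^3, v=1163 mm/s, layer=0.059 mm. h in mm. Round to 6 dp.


h = 304 / (75.5*1163*0.059) = 0.058681 mm


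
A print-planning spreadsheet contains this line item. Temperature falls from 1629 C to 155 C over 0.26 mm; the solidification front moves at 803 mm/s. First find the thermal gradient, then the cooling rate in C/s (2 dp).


G = (1629-155)/0.26 = 5669.23076923 C/mm
CR = 5669.23076923 * 803 = 4552392.31 C/s


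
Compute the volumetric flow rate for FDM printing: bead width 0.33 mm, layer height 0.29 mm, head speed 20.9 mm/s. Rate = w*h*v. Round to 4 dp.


Rate = 0.33 * 0.29 * 20.9 = 2.0001 mm^3/s


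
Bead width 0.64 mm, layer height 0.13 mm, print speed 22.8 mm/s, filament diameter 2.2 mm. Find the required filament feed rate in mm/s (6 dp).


Q = 0.64 * 0.13 * 22.8 = 1.89696 mm^3/s
A_fil = pi*(2.2/2)^2 = 3.80132711 mm^2
v_feed = 1.89696 / 3.80132711 = 0.499026 mm/s


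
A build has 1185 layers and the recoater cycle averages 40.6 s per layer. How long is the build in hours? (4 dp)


t = 1185 * 40.6 / 3600 = 13.3642 hrs


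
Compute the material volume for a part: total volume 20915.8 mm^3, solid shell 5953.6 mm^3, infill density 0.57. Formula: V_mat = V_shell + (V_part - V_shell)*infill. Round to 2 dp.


V_infill = (20915.8 - 5953.6) * 0.57 = 8528.45
V_total = 5953.6 + 8528.45 = 14482.05 mm^3


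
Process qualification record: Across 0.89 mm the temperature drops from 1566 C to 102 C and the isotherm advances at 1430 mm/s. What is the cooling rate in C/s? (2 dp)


G = (1566-102)/0.89 = 1644.94382022 C/mm
CR = 1644.94382022 * 1430 = 2352269.66 C/s


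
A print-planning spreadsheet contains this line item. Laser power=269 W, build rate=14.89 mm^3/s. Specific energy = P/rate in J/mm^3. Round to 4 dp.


SE = 269 / 14.89 = 18.0658 J/mm^3


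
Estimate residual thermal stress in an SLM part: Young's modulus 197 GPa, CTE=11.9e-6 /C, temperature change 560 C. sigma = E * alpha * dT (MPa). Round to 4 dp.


sigma = 197*1000 * 11.9e-6 * 560 = 1312.808 MPa


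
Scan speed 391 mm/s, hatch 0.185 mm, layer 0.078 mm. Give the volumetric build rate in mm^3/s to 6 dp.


Rate = 391 * 0.185 * 0.078 = 5.64213 mm^3/s


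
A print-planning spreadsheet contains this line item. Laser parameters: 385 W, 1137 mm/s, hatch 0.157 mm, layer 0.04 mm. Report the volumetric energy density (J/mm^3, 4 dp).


E = 385 / (1137*0.157*0.04) = 53.9189 J/mm^3


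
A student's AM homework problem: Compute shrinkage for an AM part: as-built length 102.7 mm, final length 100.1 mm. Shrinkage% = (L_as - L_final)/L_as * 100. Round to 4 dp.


Shrinkage = ((102.7-100.1)/102.7)*100 = 2.5316 %


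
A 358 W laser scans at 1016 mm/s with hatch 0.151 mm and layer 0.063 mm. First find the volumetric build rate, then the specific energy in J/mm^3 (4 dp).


Build rate = 1016 * 0.151 * 0.063 = 9.665208 mm^3/s
SE = 358 / 9.665208 = 37.0401 J/mm^3


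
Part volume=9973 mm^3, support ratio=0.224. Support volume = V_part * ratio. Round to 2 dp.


V_support = 9973 * 0.224 = 2233.95 mm^3
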